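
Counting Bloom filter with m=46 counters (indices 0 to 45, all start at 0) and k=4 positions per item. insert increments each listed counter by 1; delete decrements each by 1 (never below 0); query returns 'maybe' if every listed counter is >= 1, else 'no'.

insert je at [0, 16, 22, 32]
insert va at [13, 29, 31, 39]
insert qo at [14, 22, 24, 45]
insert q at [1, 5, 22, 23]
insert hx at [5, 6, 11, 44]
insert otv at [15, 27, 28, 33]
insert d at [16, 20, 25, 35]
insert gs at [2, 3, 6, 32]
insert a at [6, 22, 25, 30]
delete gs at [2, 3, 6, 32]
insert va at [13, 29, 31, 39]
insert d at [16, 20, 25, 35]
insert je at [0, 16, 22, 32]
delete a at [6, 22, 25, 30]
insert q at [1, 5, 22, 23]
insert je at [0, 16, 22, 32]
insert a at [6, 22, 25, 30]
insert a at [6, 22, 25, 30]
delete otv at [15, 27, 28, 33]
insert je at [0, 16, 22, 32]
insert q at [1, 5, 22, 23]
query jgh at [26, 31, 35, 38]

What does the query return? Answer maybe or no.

Answer: no

Derivation:
Step 1: insert je at [0, 16, 22, 32] -> counters=[1,0,0,0,0,0,0,0,0,0,0,0,0,0,0,0,1,0,0,0,0,0,1,0,0,0,0,0,0,0,0,0,1,0,0,0,0,0,0,0,0,0,0,0,0,0]
Step 2: insert va at [13, 29, 31, 39] -> counters=[1,0,0,0,0,0,0,0,0,0,0,0,0,1,0,0,1,0,0,0,0,0,1,0,0,0,0,0,0,1,0,1,1,0,0,0,0,0,0,1,0,0,0,0,0,0]
Step 3: insert qo at [14, 22, 24, 45] -> counters=[1,0,0,0,0,0,0,0,0,0,0,0,0,1,1,0,1,0,0,0,0,0,2,0,1,0,0,0,0,1,0,1,1,0,0,0,0,0,0,1,0,0,0,0,0,1]
Step 4: insert q at [1, 5, 22, 23] -> counters=[1,1,0,0,0,1,0,0,0,0,0,0,0,1,1,0,1,0,0,0,0,0,3,1,1,0,0,0,0,1,0,1,1,0,0,0,0,0,0,1,0,0,0,0,0,1]
Step 5: insert hx at [5, 6, 11, 44] -> counters=[1,1,0,0,0,2,1,0,0,0,0,1,0,1,1,0,1,0,0,0,0,0,3,1,1,0,0,0,0,1,0,1,1,0,0,0,0,0,0,1,0,0,0,0,1,1]
Step 6: insert otv at [15, 27, 28, 33] -> counters=[1,1,0,0,0,2,1,0,0,0,0,1,0,1,1,1,1,0,0,0,0,0,3,1,1,0,0,1,1,1,0,1,1,1,0,0,0,0,0,1,0,0,0,0,1,1]
Step 7: insert d at [16, 20, 25, 35] -> counters=[1,1,0,0,0,2,1,0,0,0,0,1,0,1,1,1,2,0,0,0,1,0,3,1,1,1,0,1,1,1,0,1,1,1,0,1,0,0,0,1,0,0,0,0,1,1]
Step 8: insert gs at [2, 3, 6, 32] -> counters=[1,1,1,1,0,2,2,0,0,0,0,1,0,1,1,1,2,0,0,0,1,0,3,1,1,1,0,1,1,1,0,1,2,1,0,1,0,0,0,1,0,0,0,0,1,1]
Step 9: insert a at [6, 22, 25, 30] -> counters=[1,1,1,1,0,2,3,0,0,0,0,1,0,1,1,1,2,0,0,0,1,0,4,1,1,2,0,1,1,1,1,1,2,1,0,1,0,0,0,1,0,0,0,0,1,1]
Step 10: delete gs at [2, 3, 6, 32] -> counters=[1,1,0,0,0,2,2,0,0,0,0,1,0,1,1,1,2,0,0,0,1,0,4,1,1,2,0,1,1,1,1,1,1,1,0,1,0,0,0,1,0,0,0,0,1,1]
Step 11: insert va at [13, 29, 31, 39] -> counters=[1,1,0,0,0,2,2,0,0,0,0,1,0,2,1,1,2,0,0,0,1,0,4,1,1,2,0,1,1,2,1,2,1,1,0,1,0,0,0,2,0,0,0,0,1,1]
Step 12: insert d at [16, 20, 25, 35] -> counters=[1,1,0,0,0,2,2,0,0,0,0,1,0,2,1,1,3,0,0,0,2,0,4,1,1,3,0,1,1,2,1,2,1,1,0,2,0,0,0,2,0,0,0,0,1,1]
Step 13: insert je at [0, 16, 22, 32] -> counters=[2,1,0,0,0,2,2,0,0,0,0,1,0,2,1,1,4,0,0,0,2,0,5,1,1,3,0,1,1,2,1,2,2,1,0,2,0,0,0,2,0,0,0,0,1,1]
Step 14: delete a at [6, 22, 25, 30] -> counters=[2,1,0,0,0,2,1,0,0,0,0,1,0,2,1,1,4,0,0,0,2,0,4,1,1,2,0,1,1,2,0,2,2,1,0,2,0,0,0,2,0,0,0,0,1,1]
Step 15: insert q at [1, 5, 22, 23] -> counters=[2,2,0,0,0,3,1,0,0,0,0,1,0,2,1,1,4,0,0,0,2,0,5,2,1,2,0,1,1,2,0,2,2,1,0,2,0,0,0,2,0,0,0,0,1,1]
Step 16: insert je at [0, 16, 22, 32] -> counters=[3,2,0,0,0,3,1,0,0,0,0,1,0,2,1,1,5,0,0,0,2,0,6,2,1,2,0,1,1,2,0,2,3,1,0,2,0,0,0,2,0,0,0,0,1,1]
Step 17: insert a at [6, 22, 25, 30] -> counters=[3,2,0,0,0,3,2,0,0,0,0,1,0,2,1,1,5,0,0,0,2,0,7,2,1,3,0,1,1,2,1,2,3,1,0,2,0,0,0,2,0,0,0,0,1,1]
Step 18: insert a at [6, 22, 25, 30] -> counters=[3,2,0,0,0,3,3,0,0,0,0,1,0,2,1,1,5,0,0,0,2,0,8,2,1,4,0,1,1,2,2,2,3,1,0,2,0,0,0,2,0,0,0,0,1,1]
Step 19: delete otv at [15, 27, 28, 33] -> counters=[3,2,0,0,0,3,3,0,0,0,0,1,0,2,1,0,5,0,0,0,2,0,8,2,1,4,0,0,0,2,2,2,3,0,0,2,0,0,0,2,0,0,0,0,1,1]
Step 20: insert je at [0, 16, 22, 32] -> counters=[4,2,0,0,0,3,3,0,0,0,0,1,0,2,1,0,6,0,0,0,2,0,9,2,1,4,0,0,0,2,2,2,4,0,0,2,0,0,0,2,0,0,0,0,1,1]
Step 21: insert q at [1, 5, 22, 23] -> counters=[4,3,0,0,0,4,3,0,0,0,0,1,0,2,1,0,6,0,0,0,2,0,10,3,1,4,0,0,0,2,2,2,4,0,0,2,0,0,0,2,0,0,0,0,1,1]
Query jgh: check counters[26]=0 counters[31]=2 counters[35]=2 counters[38]=0 -> no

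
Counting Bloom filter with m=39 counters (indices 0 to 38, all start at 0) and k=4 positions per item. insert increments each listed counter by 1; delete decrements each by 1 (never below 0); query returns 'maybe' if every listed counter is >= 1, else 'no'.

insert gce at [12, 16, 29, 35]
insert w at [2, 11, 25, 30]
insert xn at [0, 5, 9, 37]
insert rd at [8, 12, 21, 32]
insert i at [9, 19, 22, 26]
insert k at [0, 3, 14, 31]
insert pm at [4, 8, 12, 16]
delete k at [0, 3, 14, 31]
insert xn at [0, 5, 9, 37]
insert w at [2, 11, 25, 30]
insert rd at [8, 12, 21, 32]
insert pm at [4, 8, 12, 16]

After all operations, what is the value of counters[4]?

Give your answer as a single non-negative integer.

Step 1: insert gce at [12, 16, 29, 35] -> counters=[0,0,0,0,0,0,0,0,0,0,0,0,1,0,0,0,1,0,0,0,0,0,0,0,0,0,0,0,0,1,0,0,0,0,0,1,0,0,0]
Step 2: insert w at [2, 11, 25, 30] -> counters=[0,0,1,0,0,0,0,0,0,0,0,1,1,0,0,0,1,0,0,0,0,0,0,0,0,1,0,0,0,1,1,0,0,0,0,1,0,0,0]
Step 3: insert xn at [0, 5, 9, 37] -> counters=[1,0,1,0,0,1,0,0,0,1,0,1,1,0,0,0,1,0,0,0,0,0,0,0,0,1,0,0,0,1,1,0,0,0,0,1,0,1,0]
Step 4: insert rd at [8, 12, 21, 32] -> counters=[1,0,1,0,0,1,0,0,1,1,0,1,2,0,0,0,1,0,0,0,0,1,0,0,0,1,0,0,0,1,1,0,1,0,0,1,0,1,0]
Step 5: insert i at [9, 19, 22, 26] -> counters=[1,0,1,0,0,1,0,0,1,2,0,1,2,0,0,0,1,0,0,1,0,1,1,0,0,1,1,0,0,1,1,0,1,0,0,1,0,1,0]
Step 6: insert k at [0, 3, 14, 31] -> counters=[2,0,1,1,0,1,0,0,1,2,0,1,2,0,1,0,1,0,0,1,0,1,1,0,0,1,1,0,0,1,1,1,1,0,0,1,0,1,0]
Step 7: insert pm at [4, 8, 12, 16] -> counters=[2,0,1,1,1,1,0,0,2,2,0,1,3,0,1,0,2,0,0,1,0,1,1,0,0,1,1,0,0,1,1,1,1,0,0,1,0,1,0]
Step 8: delete k at [0, 3, 14, 31] -> counters=[1,0,1,0,1,1,0,0,2,2,0,1,3,0,0,0,2,0,0,1,0,1,1,0,0,1,1,0,0,1,1,0,1,0,0,1,0,1,0]
Step 9: insert xn at [0, 5, 9, 37] -> counters=[2,0,1,0,1,2,0,0,2,3,0,1,3,0,0,0,2,0,0,1,0,1,1,0,0,1,1,0,0,1,1,0,1,0,0,1,0,2,0]
Step 10: insert w at [2, 11, 25, 30] -> counters=[2,0,2,0,1,2,0,0,2,3,0,2,3,0,0,0,2,0,0,1,0,1,1,0,0,2,1,0,0,1,2,0,1,0,0,1,0,2,0]
Step 11: insert rd at [8, 12, 21, 32] -> counters=[2,0,2,0,1,2,0,0,3,3,0,2,4,0,0,0,2,0,0,1,0,2,1,0,0,2,1,0,0,1,2,0,2,0,0,1,0,2,0]
Step 12: insert pm at [4, 8, 12, 16] -> counters=[2,0,2,0,2,2,0,0,4,3,0,2,5,0,0,0,3,0,0,1,0,2,1,0,0,2,1,0,0,1,2,0,2,0,0,1,0,2,0]
Final counters=[2,0,2,0,2,2,0,0,4,3,0,2,5,0,0,0,3,0,0,1,0,2,1,0,0,2,1,0,0,1,2,0,2,0,0,1,0,2,0] -> counters[4]=2

Answer: 2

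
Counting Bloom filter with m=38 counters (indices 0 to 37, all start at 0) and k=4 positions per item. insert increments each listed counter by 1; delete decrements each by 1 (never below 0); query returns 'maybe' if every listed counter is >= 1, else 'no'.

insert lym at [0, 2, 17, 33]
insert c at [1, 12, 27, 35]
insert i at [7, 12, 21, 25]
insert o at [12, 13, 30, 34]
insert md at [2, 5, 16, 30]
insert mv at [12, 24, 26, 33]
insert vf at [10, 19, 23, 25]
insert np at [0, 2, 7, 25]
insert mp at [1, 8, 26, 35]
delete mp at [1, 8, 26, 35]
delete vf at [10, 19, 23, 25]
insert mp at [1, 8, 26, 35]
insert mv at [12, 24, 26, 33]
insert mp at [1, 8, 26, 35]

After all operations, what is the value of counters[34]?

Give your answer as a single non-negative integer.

Step 1: insert lym at [0, 2, 17, 33] -> counters=[1,0,1,0,0,0,0,0,0,0,0,0,0,0,0,0,0,1,0,0,0,0,0,0,0,0,0,0,0,0,0,0,0,1,0,0,0,0]
Step 2: insert c at [1, 12, 27, 35] -> counters=[1,1,1,0,0,0,0,0,0,0,0,0,1,0,0,0,0,1,0,0,0,0,0,0,0,0,0,1,0,0,0,0,0,1,0,1,0,0]
Step 3: insert i at [7, 12, 21, 25] -> counters=[1,1,1,0,0,0,0,1,0,0,0,0,2,0,0,0,0,1,0,0,0,1,0,0,0,1,0,1,0,0,0,0,0,1,0,1,0,0]
Step 4: insert o at [12, 13, 30, 34] -> counters=[1,1,1,0,0,0,0,1,0,0,0,0,3,1,0,0,0,1,0,0,0,1,0,0,0,1,0,1,0,0,1,0,0,1,1,1,0,0]
Step 5: insert md at [2, 5, 16, 30] -> counters=[1,1,2,0,0,1,0,1,0,0,0,0,3,1,0,0,1,1,0,0,0,1,0,0,0,1,0,1,0,0,2,0,0,1,1,1,0,0]
Step 6: insert mv at [12, 24, 26, 33] -> counters=[1,1,2,0,0,1,0,1,0,0,0,0,4,1,0,0,1,1,0,0,0,1,0,0,1,1,1,1,0,0,2,0,0,2,1,1,0,0]
Step 7: insert vf at [10, 19, 23, 25] -> counters=[1,1,2,0,0,1,0,1,0,0,1,0,4,1,0,0,1,1,0,1,0,1,0,1,1,2,1,1,0,0,2,0,0,2,1,1,0,0]
Step 8: insert np at [0, 2, 7, 25] -> counters=[2,1,3,0,0,1,0,2,0,0,1,0,4,1,0,0,1,1,0,1,0,1,0,1,1,3,1,1,0,0,2,0,0,2,1,1,0,0]
Step 9: insert mp at [1, 8, 26, 35] -> counters=[2,2,3,0,0,1,0,2,1,0,1,0,4,1,0,0,1,1,0,1,0,1,0,1,1,3,2,1,0,0,2,0,0,2,1,2,0,0]
Step 10: delete mp at [1, 8, 26, 35] -> counters=[2,1,3,0,0,1,0,2,0,0,1,0,4,1,0,0,1,1,0,1,0,1,0,1,1,3,1,1,0,0,2,0,0,2,1,1,0,0]
Step 11: delete vf at [10, 19, 23, 25] -> counters=[2,1,3,0,0,1,0,2,0,0,0,0,4,1,0,0,1,1,0,0,0,1,0,0,1,2,1,1,0,0,2,0,0,2,1,1,0,0]
Step 12: insert mp at [1, 8, 26, 35] -> counters=[2,2,3,0,0,1,0,2,1,0,0,0,4,1,0,0,1,1,0,0,0,1,0,0,1,2,2,1,0,0,2,0,0,2,1,2,0,0]
Step 13: insert mv at [12, 24, 26, 33] -> counters=[2,2,3,0,0,1,0,2,1,0,0,0,5,1,0,0,1,1,0,0,0,1,0,0,2,2,3,1,0,0,2,0,0,3,1,2,0,0]
Step 14: insert mp at [1, 8, 26, 35] -> counters=[2,3,3,0,0,1,0,2,2,0,0,0,5,1,0,0,1,1,0,0,0,1,0,0,2,2,4,1,0,0,2,0,0,3,1,3,0,0]
Final counters=[2,3,3,0,0,1,0,2,2,0,0,0,5,1,0,0,1,1,0,0,0,1,0,0,2,2,4,1,0,0,2,0,0,3,1,3,0,0] -> counters[34]=1

Answer: 1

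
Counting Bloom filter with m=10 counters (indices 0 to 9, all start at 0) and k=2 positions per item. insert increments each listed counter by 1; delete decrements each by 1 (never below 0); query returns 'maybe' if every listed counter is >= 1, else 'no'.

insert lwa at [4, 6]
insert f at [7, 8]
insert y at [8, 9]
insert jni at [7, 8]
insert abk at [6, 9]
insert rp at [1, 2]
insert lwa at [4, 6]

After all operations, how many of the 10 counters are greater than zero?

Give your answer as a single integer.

Step 1: insert lwa at [4, 6] -> counters=[0,0,0,0,1,0,1,0,0,0]
Step 2: insert f at [7, 8] -> counters=[0,0,0,0,1,0,1,1,1,0]
Step 3: insert y at [8, 9] -> counters=[0,0,0,0,1,0,1,1,2,1]
Step 4: insert jni at [7, 8] -> counters=[0,0,0,0,1,0,1,2,3,1]
Step 5: insert abk at [6, 9] -> counters=[0,0,0,0,1,0,2,2,3,2]
Step 6: insert rp at [1, 2] -> counters=[0,1,1,0,1,0,2,2,3,2]
Step 7: insert lwa at [4, 6] -> counters=[0,1,1,0,2,0,3,2,3,2]
Final counters=[0,1,1,0,2,0,3,2,3,2] -> 7 nonzero

Answer: 7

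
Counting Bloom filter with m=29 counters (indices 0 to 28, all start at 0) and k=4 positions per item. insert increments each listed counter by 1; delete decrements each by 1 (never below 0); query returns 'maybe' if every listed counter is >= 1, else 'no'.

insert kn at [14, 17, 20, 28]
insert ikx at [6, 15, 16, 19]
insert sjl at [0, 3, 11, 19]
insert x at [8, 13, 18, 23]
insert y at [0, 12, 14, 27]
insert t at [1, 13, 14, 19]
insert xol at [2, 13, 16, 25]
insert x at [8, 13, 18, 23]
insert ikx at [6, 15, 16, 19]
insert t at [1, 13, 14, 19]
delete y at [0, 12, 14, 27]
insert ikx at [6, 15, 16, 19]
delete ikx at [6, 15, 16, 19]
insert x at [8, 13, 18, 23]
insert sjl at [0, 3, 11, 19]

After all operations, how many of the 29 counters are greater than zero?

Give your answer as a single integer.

Answer: 18

Derivation:
Step 1: insert kn at [14, 17, 20, 28] -> counters=[0,0,0,0,0,0,0,0,0,0,0,0,0,0,1,0,0,1,0,0,1,0,0,0,0,0,0,0,1]
Step 2: insert ikx at [6, 15, 16, 19] -> counters=[0,0,0,0,0,0,1,0,0,0,0,0,0,0,1,1,1,1,0,1,1,0,0,0,0,0,0,0,1]
Step 3: insert sjl at [0, 3, 11, 19] -> counters=[1,0,0,1,0,0,1,0,0,0,0,1,0,0,1,1,1,1,0,2,1,0,0,0,0,0,0,0,1]
Step 4: insert x at [8, 13, 18, 23] -> counters=[1,0,0,1,0,0,1,0,1,0,0,1,0,1,1,1,1,1,1,2,1,0,0,1,0,0,0,0,1]
Step 5: insert y at [0, 12, 14, 27] -> counters=[2,0,0,1,0,0,1,0,1,0,0,1,1,1,2,1,1,1,1,2,1,0,0,1,0,0,0,1,1]
Step 6: insert t at [1, 13, 14, 19] -> counters=[2,1,0,1,0,0,1,0,1,0,0,1,1,2,3,1,1,1,1,3,1,0,0,1,0,0,0,1,1]
Step 7: insert xol at [2, 13, 16, 25] -> counters=[2,1,1,1,0,0,1,0,1,0,0,1,1,3,3,1,2,1,1,3,1,0,0,1,0,1,0,1,1]
Step 8: insert x at [8, 13, 18, 23] -> counters=[2,1,1,1,0,0,1,0,2,0,0,1,1,4,3,1,2,1,2,3,1,0,0,2,0,1,0,1,1]
Step 9: insert ikx at [6, 15, 16, 19] -> counters=[2,1,1,1,0,0,2,0,2,0,0,1,1,4,3,2,3,1,2,4,1,0,0,2,0,1,0,1,1]
Step 10: insert t at [1, 13, 14, 19] -> counters=[2,2,1,1,0,0,2,0,2,0,0,1,1,5,4,2,3,1,2,5,1,0,0,2,0,1,0,1,1]
Step 11: delete y at [0, 12, 14, 27] -> counters=[1,2,1,1,0,0,2,0,2,0,0,1,0,5,3,2,3,1,2,5,1,0,0,2,0,1,0,0,1]
Step 12: insert ikx at [6, 15, 16, 19] -> counters=[1,2,1,1,0,0,3,0,2,0,0,1,0,5,3,3,4,1,2,6,1,0,0,2,0,1,0,0,1]
Step 13: delete ikx at [6, 15, 16, 19] -> counters=[1,2,1,1,0,0,2,0,2,0,0,1,0,5,3,2,3,1,2,5,1,0,0,2,0,1,0,0,1]
Step 14: insert x at [8, 13, 18, 23] -> counters=[1,2,1,1,0,0,2,0,3,0,0,1,0,6,3,2,3,1,3,5,1,0,0,3,0,1,0,0,1]
Step 15: insert sjl at [0, 3, 11, 19] -> counters=[2,2,1,2,0,0,2,0,3,0,0,2,0,6,3,2,3,1,3,6,1,0,0,3,0,1,0,0,1]
Final counters=[2,2,1,2,0,0,2,0,3,0,0,2,0,6,3,2,3,1,3,6,1,0,0,3,0,1,0,0,1] -> 18 nonzero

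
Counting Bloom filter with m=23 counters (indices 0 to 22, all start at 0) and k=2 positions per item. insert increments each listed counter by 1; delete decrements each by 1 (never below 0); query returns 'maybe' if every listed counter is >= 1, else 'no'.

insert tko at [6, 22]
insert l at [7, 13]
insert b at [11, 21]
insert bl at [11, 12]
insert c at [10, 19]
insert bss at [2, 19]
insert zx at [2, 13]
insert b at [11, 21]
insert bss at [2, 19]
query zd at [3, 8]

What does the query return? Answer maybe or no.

Answer: no

Derivation:
Step 1: insert tko at [6, 22] -> counters=[0,0,0,0,0,0,1,0,0,0,0,0,0,0,0,0,0,0,0,0,0,0,1]
Step 2: insert l at [7, 13] -> counters=[0,0,0,0,0,0,1,1,0,0,0,0,0,1,0,0,0,0,0,0,0,0,1]
Step 3: insert b at [11, 21] -> counters=[0,0,0,0,0,0,1,1,0,0,0,1,0,1,0,0,0,0,0,0,0,1,1]
Step 4: insert bl at [11, 12] -> counters=[0,0,0,0,0,0,1,1,0,0,0,2,1,1,0,0,0,0,0,0,0,1,1]
Step 5: insert c at [10, 19] -> counters=[0,0,0,0,0,0,1,1,0,0,1,2,1,1,0,0,0,0,0,1,0,1,1]
Step 6: insert bss at [2, 19] -> counters=[0,0,1,0,0,0,1,1,0,0,1,2,1,1,0,0,0,0,0,2,0,1,1]
Step 7: insert zx at [2, 13] -> counters=[0,0,2,0,0,0,1,1,0,0,1,2,1,2,0,0,0,0,0,2,0,1,1]
Step 8: insert b at [11, 21] -> counters=[0,0,2,0,0,0,1,1,0,0,1,3,1,2,0,0,0,0,0,2,0,2,1]
Step 9: insert bss at [2, 19] -> counters=[0,0,3,0,0,0,1,1,0,0,1,3,1,2,0,0,0,0,0,3,0,2,1]
Query zd: check counters[3]=0 counters[8]=0 -> no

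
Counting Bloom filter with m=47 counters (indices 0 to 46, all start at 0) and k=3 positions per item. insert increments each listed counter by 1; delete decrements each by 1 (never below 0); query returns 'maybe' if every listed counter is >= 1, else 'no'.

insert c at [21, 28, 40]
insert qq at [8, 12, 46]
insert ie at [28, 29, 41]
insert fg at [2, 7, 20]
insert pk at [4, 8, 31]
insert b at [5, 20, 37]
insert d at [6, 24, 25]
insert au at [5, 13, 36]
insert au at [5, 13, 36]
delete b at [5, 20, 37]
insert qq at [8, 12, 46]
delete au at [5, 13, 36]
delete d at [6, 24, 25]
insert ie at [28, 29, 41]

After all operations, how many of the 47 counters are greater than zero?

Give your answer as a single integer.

Step 1: insert c at [21, 28, 40] -> counters=[0,0,0,0,0,0,0,0,0,0,0,0,0,0,0,0,0,0,0,0,0,1,0,0,0,0,0,0,1,0,0,0,0,0,0,0,0,0,0,0,1,0,0,0,0,0,0]
Step 2: insert qq at [8, 12, 46] -> counters=[0,0,0,0,0,0,0,0,1,0,0,0,1,0,0,0,0,0,0,0,0,1,0,0,0,0,0,0,1,0,0,0,0,0,0,0,0,0,0,0,1,0,0,0,0,0,1]
Step 3: insert ie at [28, 29, 41] -> counters=[0,0,0,0,0,0,0,0,1,0,0,0,1,0,0,0,0,0,0,0,0,1,0,0,0,0,0,0,2,1,0,0,0,0,0,0,0,0,0,0,1,1,0,0,0,0,1]
Step 4: insert fg at [2, 7, 20] -> counters=[0,0,1,0,0,0,0,1,1,0,0,0,1,0,0,0,0,0,0,0,1,1,0,0,0,0,0,0,2,1,0,0,0,0,0,0,0,0,0,0,1,1,0,0,0,0,1]
Step 5: insert pk at [4, 8, 31] -> counters=[0,0,1,0,1,0,0,1,2,0,0,0,1,0,0,0,0,0,0,0,1,1,0,0,0,0,0,0,2,1,0,1,0,0,0,0,0,0,0,0,1,1,0,0,0,0,1]
Step 6: insert b at [5, 20, 37] -> counters=[0,0,1,0,1,1,0,1,2,0,0,0,1,0,0,0,0,0,0,0,2,1,0,0,0,0,0,0,2,1,0,1,0,0,0,0,0,1,0,0,1,1,0,0,0,0,1]
Step 7: insert d at [6, 24, 25] -> counters=[0,0,1,0,1,1,1,1,2,0,0,0,1,0,0,0,0,0,0,0,2,1,0,0,1,1,0,0,2,1,0,1,0,0,0,0,0,1,0,0,1,1,0,0,0,0,1]
Step 8: insert au at [5, 13, 36] -> counters=[0,0,1,0,1,2,1,1,2,0,0,0,1,1,0,0,0,0,0,0,2,1,0,0,1,1,0,0,2,1,0,1,0,0,0,0,1,1,0,0,1,1,0,0,0,0,1]
Step 9: insert au at [5, 13, 36] -> counters=[0,0,1,0,1,3,1,1,2,0,0,0,1,2,0,0,0,0,0,0,2,1,0,0,1,1,0,0,2,1,0,1,0,0,0,0,2,1,0,0,1,1,0,0,0,0,1]
Step 10: delete b at [5, 20, 37] -> counters=[0,0,1,0,1,2,1,1,2,0,0,0,1,2,0,0,0,0,0,0,1,1,0,0,1,1,0,0,2,1,0,1,0,0,0,0,2,0,0,0,1,1,0,0,0,0,1]
Step 11: insert qq at [8, 12, 46] -> counters=[0,0,1,0,1,2,1,1,3,0,0,0,2,2,0,0,0,0,0,0,1,1,0,0,1,1,0,0,2,1,0,1,0,0,0,0,2,0,0,0,1,1,0,0,0,0,2]
Step 12: delete au at [5, 13, 36] -> counters=[0,0,1,0,1,1,1,1,3,0,0,0,2,1,0,0,0,0,0,0,1,1,0,0,1,1,0,0,2,1,0,1,0,0,0,0,1,0,0,0,1,1,0,0,0,0,2]
Step 13: delete d at [6, 24, 25] -> counters=[0,0,1,0,1,1,0,1,3,0,0,0,2,1,0,0,0,0,0,0,1,1,0,0,0,0,0,0,2,1,0,1,0,0,0,0,1,0,0,0,1,1,0,0,0,0,2]
Step 14: insert ie at [28, 29, 41] -> counters=[0,0,1,0,1,1,0,1,3,0,0,0,2,1,0,0,0,0,0,0,1,1,0,0,0,0,0,0,3,2,0,1,0,0,0,0,1,0,0,0,1,2,0,0,0,0,2]
Final counters=[0,0,1,0,1,1,0,1,3,0,0,0,2,1,0,0,0,0,0,0,1,1,0,0,0,0,0,0,3,2,0,1,0,0,0,0,1,0,0,0,1,2,0,0,0,0,2] -> 16 nonzero

Answer: 16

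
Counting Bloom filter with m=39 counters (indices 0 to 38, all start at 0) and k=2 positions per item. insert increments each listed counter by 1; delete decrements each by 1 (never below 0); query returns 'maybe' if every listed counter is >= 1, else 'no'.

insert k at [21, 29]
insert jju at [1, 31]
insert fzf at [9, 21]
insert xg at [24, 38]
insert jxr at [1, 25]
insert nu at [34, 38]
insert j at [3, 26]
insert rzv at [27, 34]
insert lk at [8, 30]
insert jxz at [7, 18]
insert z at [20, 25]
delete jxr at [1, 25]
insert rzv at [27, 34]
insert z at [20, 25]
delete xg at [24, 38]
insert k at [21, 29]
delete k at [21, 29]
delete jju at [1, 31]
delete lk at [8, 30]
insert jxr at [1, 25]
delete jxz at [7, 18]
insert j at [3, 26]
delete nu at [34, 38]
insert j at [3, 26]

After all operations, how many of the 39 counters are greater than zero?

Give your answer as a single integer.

Step 1: insert k at [21, 29] -> counters=[0,0,0,0,0,0,0,0,0,0,0,0,0,0,0,0,0,0,0,0,0,1,0,0,0,0,0,0,0,1,0,0,0,0,0,0,0,0,0]
Step 2: insert jju at [1, 31] -> counters=[0,1,0,0,0,0,0,0,0,0,0,0,0,0,0,0,0,0,0,0,0,1,0,0,0,0,0,0,0,1,0,1,0,0,0,0,0,0,0]
Step 3: insert fzf at [9, 21] -> counters=[0,1,0,0,0,0,0,0,0,1,0,0,0,0,0,0,0,0,0,0,0,2,0,0,0,0,0,0,0,1,0,1,0,0,0,0,0,0,0]
Step 4: insert xg at [24, 38] -> counters=[0,1,0,0,0,0,0,0,0,1,0,0,0,0,0,0,0,0,0,0,0,2,0,0,1,0,0,0,0,1,0,1,0,0,0,0,0,0,1]
Step 5: insert jxr at [1, 25] -> counters=[0,2,0,0,0,0,0,0,0,1,0,0,0,0,0,0,0,0,0,0,0,2,0,0,1,1,0,0,0,1,0,1,0,0,0,0,0,0,1]
Step 6: insert nu at [34, 38] -> counters=[0,2,0,0,0,0,0,0,0,1,0,0,0,0,0,0,0,0,0,0,0,2,0,0,1,1,0,0,0,1,0,1,0,0,1,0,0,0,2]
Step 7: insert j at [3, 26] -> counters=[0,2,0,1,0,0,0,0,0,1,0,0,0,0,0,0,0,0,0,0,0,2,0,0,1,1,1,0,0,1,0,1,0,0,1,0,0,0,2]
Step 8: insert rzv at [27, 34] -> counters=[0,2,0,1,0,0,0,0,0,1,0,0,0,0,0,0,0,0,0,0,0,2,0,0,1,1,1,1,0,1,0,1,0,0,2,0,0,0,2]
Step 9: insert lk at [8, 30] -> counters=[0,2,0,1,0,0,0,0,1,1,0,0,0,0,0,0,0,0,0,0,0,2,0,0,1,1,1,1,0,1,1,1,0,0,2,0,0,0,2]
Step 10: insert jxz at [7, 18] -> counters=[0,2,0,1,0,0,0,1,1,1,0,0,0,0,0,0,0,0,1,0,0,2,0,0,1,1,1,1,0,1,1,1,0,0,2,0,0,0,2]
Step 11: insert z at [20, 25] -> counters=[0,2,0,1,0,0,0,1,1,1,0,0,0,0,0,0,0,0,1,0,1,2,0,0,1,2,1,1,0,1,1,1,0,0,2,0,0,0,2]
Step 12: delete jxr at [1, 25] -> counters=[0,1,0,1,0,0,0,1,1,1,0,0,0,0,0,0,0,0,1,0,1,2,0,0,1,1,1,1,0,1,1,1,0,0,2,0,0,0,2]
Step 13: insert rzv at [27, 34] -> counters=[0,1,0,1,0,0,0,1,1,1,0,0,0,0,0,0,0,0,1,0,1,2,0,0,1,1,1,2,0,1,1,1,0,0,3,0,0,0,2]
Step 14: insert z at [20, 25] -> counters=[0,1,0,1,0,0,0,1,1,1,0,0,0,0,0,0,0,0,1,0,2,2,0,0,1,2,1,2,0,1,1,1,0,0,3,0,0,0,2]
Step 15: delete xg at [24, 38] -> counters=[0,1,0,1,0,0,0,1,1,1,0,0,0,0,0,0,0,0,1,0,2,2,0,0,0,2,1,2,0,1,1,1,0,0,3,0,0,0,1]
Step 16: insert k at [21, 29] -> counters=[0,1,0,1,0,0,0,1,1,1,0,0,0,0,0,0,0,0,1,0,2,3,0,0,0,2,1,2,0,2,1,1,0,0,3,0,0,0,1]
Step 17: delete k at [21, 29] -> counters=[0,1,0,1,0,0,0,1,1,1,0,0,0,0,0,0,0,0,1,0,2,2,0,0,0,2,1,2,0,1,1,1,0,0,3,0,0,0,1]
Step 18: delete jju at [1, 31] -> counters=[0,0,0,1,0,0,0,1,1,1,0,0,0,0,0,0,0,0,1,0,2,2,0,0,0,2,1,2,0,1,1,0,0,0,3,0,0,0,1]
Step 19: delete lk at [8, 30] -> counters=[0,0,0,1,0,0,0,1,0,1,0,0,0,0,0,0,0,0,1,0,2,2,0,0,0,2,1,2,0,1,0,0,0,0,3,0,0,0,1]
Step 20: insert jxr at [1, 25] -> counters=[0,1,0,1,0,0,0,1,0,1,0,0,0,0,0,0,0,0,1,0,2,2,0,0,0,3,1,2,0,1,0,0,0,0,3,0,0,0,1]
Step 21: delete jxz at [7, 18] -> counters=[0,1,0,1,0,0,0,0,0,1,0,0,0,0,0,0,0,0,0,0,2,2,0,0,0,3,1,2,0,1,0,0,0,0,3,0,0,0,1]
Step 22: insert j at [3, 26] -> counters=[0,1,0,2,0,0,0,0,0,1,0,0,0,0,0,0,0,0,0,0,2,2,0,0,0,3,2,2,0,1,0,0,0,0,3,0,0,0,1]
Step 23: delete nu at [34, 38] -> counters=[0,1,0,2,0,0,0,0,0,1,0,0,0,0,0,0,0,0,0,0,2,2,0,0,0,3,2,2,0,1,0,0,0,0,2,0,0,0,0]
Step 24: insert j at [3, 26] -> counters=[0,1,0,3,0,0,0,0,0,1,0,0,0,0,0,0,0,0,0,0,2,2,0,0,0,3,3,2,0,1,0,0,0,0,2,0,0,0,0]
Final counters=[0,1,0,3,0,0,0,0,0,1,0,0,0,0,0,0,0,0,0,0,2,2,0,0,0,3,3,2,0,1,0,0,0,0,2,0,0,0,0] -> 10 nonzero

Answer: 10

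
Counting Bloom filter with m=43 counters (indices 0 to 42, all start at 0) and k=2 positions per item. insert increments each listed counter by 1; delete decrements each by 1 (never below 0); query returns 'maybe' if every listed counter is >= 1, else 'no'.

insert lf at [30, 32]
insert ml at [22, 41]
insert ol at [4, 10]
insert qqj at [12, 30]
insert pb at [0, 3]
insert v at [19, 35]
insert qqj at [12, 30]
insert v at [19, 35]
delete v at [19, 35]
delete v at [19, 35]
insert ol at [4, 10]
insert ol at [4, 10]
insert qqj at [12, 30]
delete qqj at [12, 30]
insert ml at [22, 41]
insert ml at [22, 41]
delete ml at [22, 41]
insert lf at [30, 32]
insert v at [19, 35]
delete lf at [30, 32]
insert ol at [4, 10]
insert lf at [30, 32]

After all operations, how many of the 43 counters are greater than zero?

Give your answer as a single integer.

Answer: 11

Derivation:
Step 1: insert lf at [30, 32] -> counters=[0,0,0,0,0,0,0,0,0,0,0,0,0,0,0,0,0,0,0,0,0,0,0,0,0,0,0,0,0,0,1,0,1,0,0,0,0,0,0,0,0,0,0]
Step 2: insert ml at [22, 41] -> counters=[0,0,0,0,0,0,0,0,0,0,0,0,0,0,0,0,0,0,0,0,0,0,1,0,0,0,0,0,0,0,1,0,1,0,0,0,0,0,0,0,0,1,0]
Step 3: insert ol at [4, 10] -> counters=[0,0,0,0,1,0,0,0,0,0,1,0,0,0,0,0,0,0,0,0,0,0,1,0,0,0,0,0,0,0,1,0,1,0,0,0,0,0,0,0,0,1,0]
Step 4: insert qqj at [12, 30] -> counters=[0,0,0,0,1,0,0,0,0,0,1,0,1,0,0,0,0,0,0,0,0,0,1,0,0,0,0,0,0,0,2,0,1,0,0,0,0,0,0,0,0,1,0]
Step 5: insert pb at [0, 3] -> counters=[1,0,0,1,1,0,0,0,0,0,1,0,1,0,0,0,0,0,0,0,0,0,1,0,0,0,0,0,0,0,2,0,1,0,0,0,0,0,0,0,0,1,0]
Step 6: insert v at [19, 35] -> counters=[1,0,0,1,1,0,0,0,0,0,1,0,1,0,0,0,0,0,0,1,0,0,1,0,0,0,0,0,0,0,2,0,1,0,0,1,0,0,0,0,0,1,0]
Step 7: insert qqj at [12, 30] -> counters=[1,0,0,1,1,0,0,0,0,0,1,0,2,0,0,0,0,0,0,1,0,0,1,0,0,0,0,0,0,0,3,0,1,0,0,1,0,0,0,0,0,1,0]
Step 8: insert v at [19, 35] -> counters=[1,0,0,1,1,0,0,0,0,0,1,0,2,0,0,0,0,0,0,2,0,0,1,0,0,0,0,0,0,0,3,0,1,0,0,2,0,0,0,0,0,1,0]
Step 9: delete v at [19, 35] -> counters=[1,0,0,1,1,0,0,0,0,0,1,0,2,0,0,0,0,0,0,1,0,0,1,0,0,0,0,0,0,0,3,0,1,0,0,1,0,0,0,0,0,1,0]
Step 10: delete v at [19, 35] -> counters=[1,0,0,1,1,0,0,0,0,0,1,0,2,0,0,0,0,0,0,0,0,0,1,0,0,0,0,0,0,0,3,0,1,0,0,0,0,0,0,0,0,1,0]
Step 11: insert ol at [4, 10] -> counters=[1,0,0,1,2,0,0,0,0,0,2,0,2,0,0,0,0,0,0,0,0,0,1,0,0,0,0,0,0,0,3,0,1,0,0,0,0,0,0,0,0,1,0]
Step 12: insert ol at [4, 10] -> counters=[1,0,0,1,3,0,0,0,0,0,3,0,2,0,0,0,0,0,0,0,0,0,1,0,0,0,0,0,0,0,3,0,1,0,0,0,0,0,0,0,0,1,0]
Step 13: insert qqj at [12, 30] -> counters=[1,0,0,1,3,0,0,0,0,0,3,0,3,0,0,0,0,0,0,0,0,0,1,0,0,0,0,0,0,0,4,0,1,0,0,0,0,0,0,0,0,1,0]
Step 14: delete qqj at [12, 30] -> counters=[1,0,0,1,3,0,0,0,0,0,3,0,2,0,0,0,0,0,0,0,0,0,1,0,0,0,0,0,0,0,3,0,1,0,0,0,0,0,0,0,0,1,0]
Step 15: insert ml at [22, 41] -> counters=[1,0,0,1,3,0,0,0,0,0,3,0,2,0,0,0,0,0,0,0,0,0,2,0,0,0,0,0,0,0,3,0,1,0,0,0,0,0,0,0,0,2,0]
Step 16: insert ml at [22, 41] -> counters=[1,0,0,1,3,0,0,0,0,0,3,0,2,0,0,0,0,0,0,0,0,0,3,0,0,0,0,0,0,0,3,0,1,0,0,0,0,0,0,0,0,3,0]
Step 17: delete ml at [22, 41] -> counters=[1,0,0,1,3,0,0,0,0,0,3,0,2,0,0,0,0,0,0,0,0,0,2,0,0,0,0,0,0,0,3,0,1,0,0,0,0,0,0,0,0,2,0]
Step 18: insert lf at [30, 32] -> counters=[1,0,0,1,3,0,0,0,0,0,3,0,2,0,0,0,0,0,0,0,0,0,2,0,0,0,0,0,0,0,4,0,2,0,0,0,0,0,0,0,0,2,0]
Step 19: insert v at [19, 35] -> counters=[1,0,0,1,3,0,0,0,0,0,3,0,2,0,0,0,0,0,0,1,0,0,2,0,0,0,0,0,0,0,4,0,2,0,0,1,0,0,0,0,0,2,0]
Step 20: delete lf at [30, 32] -> counters=[1,0,0,1,3,0,0,0,0,0,3,0,2,0,0,0,0,0,0,1,0,0,2,0,0,0,0,0,0,0,3,0,1,0,0,1,0,0,0,0,0,2,0]
Step 21: insert ol at [4, 10] -> counters=[1,0,0,1,4,0,0,0,0,0,4,0,2,0,0,0,0,0,0,1,0,0,2,0,0,0,0,0,0,0,3,0,1,0,0,1,0,0,0,0,0,2,0]
Step 22: insert lf at [30, 32] -> counters=[1,0,0,1,4,0,0,0,0,0,4,0,2,0,0,0,0,0,0,1,0,0,2,0,0,0,0,0,0,0,4,0,2,0,0,1,0,0,0,0,0,2,0]
Final counters=[1,0,0,1,4,0,0,0,0,0,4,0,2,0,0,0,0,0,0,1,0,0,2,0,0,0,0,0,0,0,4,0,2,0,0,1,0,0,0,0,0,2,0] -> 11 nonzero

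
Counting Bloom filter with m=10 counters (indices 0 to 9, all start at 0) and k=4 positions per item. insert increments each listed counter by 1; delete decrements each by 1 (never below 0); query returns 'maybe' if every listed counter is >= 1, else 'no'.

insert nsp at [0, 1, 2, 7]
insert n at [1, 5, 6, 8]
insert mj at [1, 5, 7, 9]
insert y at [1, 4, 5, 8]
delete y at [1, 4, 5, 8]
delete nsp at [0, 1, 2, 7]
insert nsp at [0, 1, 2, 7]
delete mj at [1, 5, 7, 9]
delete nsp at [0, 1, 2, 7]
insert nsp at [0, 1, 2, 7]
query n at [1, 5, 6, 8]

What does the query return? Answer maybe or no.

Step 1: insert nsp at [0, 1, 2, 7] -> counters=[1,1,1,0,0,0,0,1,0,0]
Step 2: insert n at [1, 5, 6, 8] -> counters=[1,2,1,0,0,1,1,1,1,0]
Step 3: insert mj at [1, 5, 7, 9] -> counters=[1,3,1,0,0,2,1,2,1,1]
Step 4: insert y at [1, 4, 5, 8] -> counters=[1,4,1,0,1,3,1,2,2,1]
Step 5: delete y at [1, 4, 5, 8] -> counters=[1,3,1,0,0,2,1,2,1,1]
Step 6: delete nsp at [0, 1, 2, 7] -> counters=[0,2,0,0,0,2,1,1,1,1]
Step 7: insert nsp at [0, 1, 2, 7] -> counters=[1,3,1,0,0,2,1,2,1,1]
Step 8: delete mj at [1, 5, 7, 9] -> counters=[1,2,1,0,0,1,1,1,1,0]
Step 9: delete nsp at [0, 1, 2, 7] -> counters=[0,1,0,0,0,1,1,0,1,0]
Step 10: insert nsp at [0, 1, 2, 7] -> counters=[1,2,1,0,0,1,1,1,1,0]
Query n: check counters[1]=2 counters[5]=1 counters[6]=1 counters[8]=1 -> maybe

Answer: maybe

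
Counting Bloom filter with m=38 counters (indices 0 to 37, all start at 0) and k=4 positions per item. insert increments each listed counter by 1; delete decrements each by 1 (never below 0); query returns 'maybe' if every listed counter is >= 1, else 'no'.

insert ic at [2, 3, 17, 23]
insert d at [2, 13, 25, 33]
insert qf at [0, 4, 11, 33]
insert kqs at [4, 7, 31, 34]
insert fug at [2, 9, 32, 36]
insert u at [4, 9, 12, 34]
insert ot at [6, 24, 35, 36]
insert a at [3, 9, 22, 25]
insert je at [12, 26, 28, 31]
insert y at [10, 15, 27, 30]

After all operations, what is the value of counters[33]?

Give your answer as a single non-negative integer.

Step 1: insert ic at [2, 3, 17, 23] -> counters=[0,0,1,1,0,0,0,0,0,0,0,0,0,0,0,0,0,1,0,0,0,0,0,1,0,0,0,0,0,0,0,0,0,0,0,0,0,0]
Step 2: insert d at [2, 13, 25, 33] -> counters=[0,0,2,1,0,0,0,0,0,0,0,0,0,1,0,0,0,1,0,0,0,0,0,1,0,1,0,0,0,0,0,0,0,1,0,0,0,0]
Step 3: insert qf at [0, 4, 11, 33] -> counters=[1,0,2,1,1,0,0,0,0,0,0,1,0,1,0,0,0,1,0,0,0,0,0,1,0,1,0,0,0,0,0,0,0,2,0,0,0,0]
Step 4: insert kqs at [4, 7, 31, 34] -> counters=[1,0,2,1,2,0,0,1,0,0,0,1,0,1,0,0,0,1,0,0,0,0,0,1,0,1,0,0,0,0,0,1,0,2,1,0,0,0]
Step 5: insert fug at [2, 9, 32, 36] -> counters=[1,0,3,1,2,0,0,1,0,1,0,1,0,1,0,0,0,1,0,0,0,0,0,1,0,1,0,0,0,0,0,1,1,2,1,0,1,0]
Step 6: insert u at [4, 9, 12, 34] -> counters=[1,0,3,1,3,0,0,1,0,2,0,1,1,1,0,0,0,1,0,0,0,0,0,1,0,1,0,0,0,0,0,1,1,2,2,0,1,0]
Step 7: insert ot at [6, 24, 35, 36] -> counters=[1,0,3,1,3,0,1,1,0,2,0,1,1,1,0,0,0,1,0,0,0,0,0,1,1,1,0,0,0,0,0,1,1,2,2,1,2,0]
Step 8: insert a at [3, 9, 22, 25] -> counters=[1,0,3,2,3,0,1,1,0,3,0,1,1,1,0,0,0,1,0,0,0,0,1,1,1,2,0,0,0,0,0,1,1,2,2,1,2,0]
Step 9: insert je at [12, 26, 28, 31] -> counters=[1,0,3,2,3,0,1,1,0,3,0,1,2,1,0,0,0,1,0,0,0,0,1,1,1,2,1,0,1,0,0,2,1,2,2,1,2,0]
Step 10: insert y at [10, 15, 27, 30] -> counters=[1,0,3,2,3,0,1,1,0,3,1,1,2,1,0,1,0,1,0,0,0,0,1,1,1,2,1,1,1,0,1,2,1,2,2,1,2,0]
Final counters=[1,0,3,2,3,0,1,1,0,3,1,1,2,1,0,1,0,1,0,0,0,0,1,1,1,2,1,1,1,0,1,2,1,2,2,1,2,0] -> counters[33]=2

Answer: 2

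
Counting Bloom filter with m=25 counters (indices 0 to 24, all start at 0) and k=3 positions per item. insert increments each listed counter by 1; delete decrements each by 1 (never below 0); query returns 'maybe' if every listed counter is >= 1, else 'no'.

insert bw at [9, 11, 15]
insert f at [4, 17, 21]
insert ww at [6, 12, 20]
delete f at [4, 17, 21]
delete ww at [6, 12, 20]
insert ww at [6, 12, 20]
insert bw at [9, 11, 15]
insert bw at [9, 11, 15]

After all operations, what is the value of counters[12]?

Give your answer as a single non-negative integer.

Step 1: insert bw at [9, 11, 15] -> counters=[0,0,0,0,0,0,0,0,0,1,0,1,0,0,0,1,0,0,0,0,0,0,0,0,0]
Step 2: insert f at [4, 17, 21] -> counters=[0,0,0,0,1,0,0,0,0,1,0,1,0,0,0,1,0,1,0,0,0,1,0,0,0]
Step 3: insert ww at [6, 12, 20] -> counters=[0,0,0,0,1,0,1,0,0,1,0,1,1,0,0,1,0,1,0,0,1,1,0,0,0]
Step 4: delete f at [4, 17, 21] -> counters=[0,0,0,0,0,0,1,0,0,1,0,1,1,0,0,1,0,0,0,0,1,0,0,0,0]
Step 5: delete ww at [6, 12, 20] -> counters=[0,0,0,0,0,0,0,0,0,1,0,1,0,0,0,1,0,0,0,0,0,0,0,0,0]
Step 6: insert ww at [6, 12, 20] -> counters=[0,0,0,0,0,0,1,0,0,1,0,1,1,0,0,1,0,0,0,0,1,0,0,0,0]
Step 7: insert bw at [9, 11, 15] -> counters=[0,0,0,0,0,0,1,0,0,2,0,2,1,0,0,2,0,0,0,0,1,0,0,0,0]
Step 8: insert bw at [9, 11, 15] -> counters=[0,0,0,0,0,0,1,0,0,3,0,3,1,0,0,3,0,0,0,0,1,0,0,0,0]
Final counters=[0,0,0,0,0,0,1,0,0,3,0,3,1,0,0,3,0,0,0,0,1,0,0,0,0] -> counters[12]=1

Answer: 1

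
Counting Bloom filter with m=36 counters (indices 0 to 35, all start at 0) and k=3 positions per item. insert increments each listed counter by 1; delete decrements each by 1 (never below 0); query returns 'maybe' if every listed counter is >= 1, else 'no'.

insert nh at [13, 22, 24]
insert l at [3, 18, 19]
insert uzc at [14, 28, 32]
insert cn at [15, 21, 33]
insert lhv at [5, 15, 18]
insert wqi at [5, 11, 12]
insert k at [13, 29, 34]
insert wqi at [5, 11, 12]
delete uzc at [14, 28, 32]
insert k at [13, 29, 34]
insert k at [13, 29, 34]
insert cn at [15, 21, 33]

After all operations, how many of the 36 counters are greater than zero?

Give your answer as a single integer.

Answer: 14

Derivation:
Step 1: insert nh at [13, 22, 24] -> counters=[0,0,0,0,0,0,0,0,0,0,0,0,0,1,0,0,0,0,0,0,0,0,1,0,1,0,0,0,0,0,0,0,0,0,0,0]
Step 2: insert l at [3, 18, 19] -> counters=[0,0,0,1,0,0,0,0,0,0,0,0,0,1,0,0,0,0,1,1,0,0,1,0,1,0,0,0,0,0,0,0,0,0,0,0]
Step 3: insert uzc at [14, 28, 32] -> counters=[0,0,0,1,0,0,0,0,0,0,0,0,0,1,1,0,0,0,1,1,0,0,1,0,1,0,0,0,1,0,0,0,1,0,0,0]
Step 4: insert cn at [15, 21, 33] -> counters=[0,0,0,1,0,0,0,0,0,0,0,0,0,1,1,1,0,0,1,1,0,1,1,0,1,0,0,0,1,0,0,0,1,1,0,0]
Step 5: insert lhv at [5, 15, 18] -> counters=[0,0,0,1,0,1,0,0,0,0,0,0,0,1,1,2,0,0,2,1,0,1,1,0,1,0,0,0,1,0,0,0,1,1,0,0]
Step 6: insert wqi at [5, 11, 12] -> counters=[0,0,0,1,0,2,0,0,0,0,0,1,1,1,1,2,0,0,2,1,0,1,1,0,1,0,0,0,1,0,0,0,1,1,0,0]
Step 7: insert k at [13, 29, 34] -> counters=[0,0,0,1,0,2,0,0,0,0,0,1,1,2,1,2,0,0,2,1,0,1,1,0,1,0,0,0,1,1,0,0,1,1,1,0]
Step 8: insert wqi at [5, 11, 12] -> counters=[0,0,0,1,0,3,0,0,0,0,0,2,2,2,1,2,0,0,2,1,0,1,1,0,1,0,0,0,1,1,0,0,1,1,1,0]
Step 9: delete uzc at [14, 28, 32] -> counters=[0,0,0,1,0,3,0,0,0,0,0,2,2,2,0,2,0,0,2,1,0,1,1,0,1,0,0,0,0,1,0,0,0,1,1,0]
Step 10: insert k at [13, 29, 34] -> counters=[0,0,0,1,0,3,0,0,0,0,0,2,2,3,0,2,0,0,2,1,0,1,1,0,1,0,0,0,0,2,0,0,0,1,2,0]
Step 11: insert k at [13, 29, 34] -> counters=[0,0,0,1,0,3,0,0,0,0,0,2,2,4,0,2,0,0,2,1,0,1,1,0,1,0,0,0,0,3,0,0,0,1,3,0]
Step 12: insert cn at [15, 21, 33] -> counters=[0,0,0,1,0,3,0,0,0,0,0,2,2,4,0,3,0,0,2,1,0,2,1,0,1,0,0,0,0,3,0,0,0,2,3,0]
Final counters=[0,0,0,1,0,3,0,0,0,0,0,2,2,4,0,3,0,0,2,1,0,2,1,0,1,0,0,0,0,3,0,0,0,2,3,0] -> 14 nonzero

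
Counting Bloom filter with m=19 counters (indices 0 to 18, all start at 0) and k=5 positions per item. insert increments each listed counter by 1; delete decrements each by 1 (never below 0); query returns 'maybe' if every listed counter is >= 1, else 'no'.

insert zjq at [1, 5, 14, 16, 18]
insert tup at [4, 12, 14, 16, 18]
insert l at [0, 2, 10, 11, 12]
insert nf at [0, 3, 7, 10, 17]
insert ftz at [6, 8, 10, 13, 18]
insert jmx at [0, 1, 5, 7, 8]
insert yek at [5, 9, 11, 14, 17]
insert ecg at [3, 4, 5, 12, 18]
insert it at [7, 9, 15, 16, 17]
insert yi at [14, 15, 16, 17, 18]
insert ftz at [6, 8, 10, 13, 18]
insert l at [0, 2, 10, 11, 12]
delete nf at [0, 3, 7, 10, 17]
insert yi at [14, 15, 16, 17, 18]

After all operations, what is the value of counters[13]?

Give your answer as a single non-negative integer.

Step 1: insert zjq at [1, 5, 14, 16, 18] -> counters=[0,1,0,0,0,1,0,0,0,0,0,0,0,0,1,0,1,0,1]
Step 2: insert tup at [4, 12, 14, 16, 18] -> counters=[0,1,0,0,1,1,0,0,0,0,0,0,1,0,2,0,2,0,2]
Step 3: insert l at [0, 2, 10, 11, 12] -> counters=[1,1,1,0,1,1,0,0,0,0,1,1,2,0,2,0,2,0,2]
Step 4: insert nf at [0, 3, 7, 10, 17] -> counters=[2,1,1,1,1,1,0,1,0,0,2,1,2,0,2,0,2,1,2]
Step 5: insert ftz at [6, 8, 10, 13, 18] -> counters=[2,1,1,1,1,1,1,1,1,0,3,1,2,1,2,0,2,1,3]
Step 6: insert jmx at [0, 1, 5, 7, 8] -> counters=[3,2,1,1,1,2,1,2,2,0,3,1,2,1,2,0,2,1,3]
Step 7: insert yek at [5, 9, 11, 14, 17] -> counters=[3,2,1,1,1,3,1,2,2,1,3,2,2,1,3,0,2,2,3]
Step 8: insert ecg at [3, 4, 5, 12, 18] -> counters=[3,2,1,2,2,4,1,2,2,1,3,2,3,1,3,0,2,2,4]
Step 9: insert it at [7, 9, 15, 16, 17] -> counters=[3,2,1,2,2,4,1,3,2,2,3,2,3,1,3,1,3,3,4]
Step 10: insert yi at [14, 15, 16, 17, 18] -> counters=[3,2,1,2,2,4,1,3,2,2,3,2,3,1,4,2,4,4,5]
Step 11: insert ftz at [6, 8, 10, 13, 18] -> counters=[3,2,1,2,2,4,2,3,3,2,4,2,3,2,4,2,4,4,6]
Step 12: insert l at [0, 2, 10, 11, 12] -> counters=[4,2,2,2,2,4,2,3,3,2,5,3,4,2,4,2,4,4,6]
Step 13: delete nf at [0, 3, 7, 10, 17] -> counters=[3,2,2,1,2,4,2,2,3,2,4,3,4,2,4,2,4,3,6]
Step 14: insert yi at [14, 15, 16, 17, 18] -> counters=[3,2,2,1,2,4,2,2,3,2,4,3,4,2,5,3,5,4,7]
Final counters=[3,2,2,1,2,4,2,2,3,2,4,3,4,2,5,3,5,4,7] -> counters[13]=2

Answer: 2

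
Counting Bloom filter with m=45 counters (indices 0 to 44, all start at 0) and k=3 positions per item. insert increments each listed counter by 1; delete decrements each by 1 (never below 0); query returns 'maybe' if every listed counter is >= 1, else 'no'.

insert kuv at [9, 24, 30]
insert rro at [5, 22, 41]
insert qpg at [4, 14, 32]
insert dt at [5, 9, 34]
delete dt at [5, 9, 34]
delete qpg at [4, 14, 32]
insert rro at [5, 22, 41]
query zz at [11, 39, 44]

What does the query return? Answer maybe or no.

Answer: no

Derivation:
Step 1: insert kuv at [9, 24, 30] -> counters=[0,0,0,0,0,0,0,0,0,1,0,0,0,0,0,0,0,0,0,0,0,0,0,0,1,0,0,0,0,0,1,0,0,0,0,0,0,0,0,0,0,0,0,0,0]
Step 2: insert rro at [5, 22, 41] -> counters=[0,0,0,0,0,1,0,0,0,1,0,0,0,0,0,0,0,0,0,0,0,0,1,0,1,0,0,0,0,0,1,0,0,0,0,0,0,0,0,0,0,1,0,0,0]
Step 3: insert qpg at [4, 14, 32] -> counters=[0,0,0,0,1,1,0,0,0,1,0,0,0,0,1,0,0,0,0,0,0,0,1,0,1,0,0,0,0,0,1,0,1,0,0,0,0,0,0,0,0,1,0,0,0]
Step 4: insert dt at [5, 9, 34] -> counters=[0,0,0,0,1,2,0,0,0,2,0,0,0,0,1,0,0,0,0,0,0,0,1,0,1,0,0,0,0,0,1,0,1,0,1,0,0,0,0,0,0,1,0,0,0]
Step 5: delete dt at [5, 9, 34] -> counters=[0,0,0,0,1,1,0,0,0,1,0,0,0,0,1,0,0,0,0,0,0,0,1,0,1,0,0,0,0,0,1,0,1,0,0,0,0,0,0,0,0,1,0,0,0]
Step 6: delete qpg at [4, 14, 32] -> counters=[0,0,0,0,0,1,0,0,0,1,0,0,0,0,0,0,0,0,0,0,0,0,1,0,1,0,0,0,0,0,1,0,0,0,0,0,0,0,0,0,0,1,0,0,0]
Step 7: insert rro at [5, 22, 41] -> counters=[0,0,0,0,0,2,0,0,0,1,0,0,0,0,0,0,0,0,0,0,0,0,2,0,1,0,0,0,0,0,1,0,0,0,0,0,0,0,0,0,0,2,0,0,0]
Query zz: check counters[11]=0 counters[39]=0 counters[44]=0 -> no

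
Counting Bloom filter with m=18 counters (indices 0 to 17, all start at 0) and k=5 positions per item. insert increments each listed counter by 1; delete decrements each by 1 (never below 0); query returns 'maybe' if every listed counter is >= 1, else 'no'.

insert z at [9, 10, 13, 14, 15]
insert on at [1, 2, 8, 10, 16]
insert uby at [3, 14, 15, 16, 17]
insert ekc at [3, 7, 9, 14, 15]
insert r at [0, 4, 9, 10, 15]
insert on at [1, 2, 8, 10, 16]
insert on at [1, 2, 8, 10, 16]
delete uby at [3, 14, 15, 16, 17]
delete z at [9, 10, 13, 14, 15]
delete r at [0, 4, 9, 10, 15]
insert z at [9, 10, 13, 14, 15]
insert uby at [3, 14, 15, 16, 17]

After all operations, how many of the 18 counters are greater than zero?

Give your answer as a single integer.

Answer: 12

Derivation:
Step 1: insert z at [9, 10, 13, 14, 15] -> counters=[0,0,0,0,0,0,0,0,0,1,1,0,0,1,1,1,0,0]
Step 2: insert on at [1, 2, 8, 10, 16] -> counters=[0,1,1,0,0,0,0,0,1,1,2,0,0,1,1,1,1,0]
Step 3: insert uby at [3, 14, 15, 16, 17] -> counters=[0,1,1,1,0,0,0,0,1,1,2,0,0,1,2,2,2,1]
Step 4: insert ekc at [3, 7, 9, 14, 15] -> counters=[0,1,1,2,0,0,0,1,1,2,2,0,0,1,3,3,2,1]
Step 5: insert r at [0, 4, 9, 10, 15] -> counters=[1,1,1,2,1,0,0,1,1,3,3,0,0,1,3,4,2,1]
Step 6: insert on at [1, 2, 8, 10, 16] -> counters=[1,2,2,2,1,0,0,1,2,3,4,0,0,1,3,4,3,1]
Step 7: insert on at [1, 2, 8, 10, 16] -> counters=[1,3,3,2,1,0,0,1,3,3,5,0,0,1,3,4,4,1]
Step 8: delete uby at [3, 14, 15, 16, 17] -> counters=[1,3,3,1,1,0,0,1,3,3,5,0,0,1,2,3,3,0]
Step 9: delete z at [9, 10, 13, 14, 15] -> counters=[1,3,3,1,1,0,0,1,3,2,4,0,0,0,1,2,3,0]
Step 10: delete r at [0, 4, 9, 10, 15] -> counters=[0,3,3,1,0,0,0,1,3,1,3,0,0,0,1,1,3,0]
Step 11: insert z at [9, 10, 13, 14, 15] -> counters=[0,3,3,1,0,0,0,1,3,2,4,0,0,1,2,2,3,0]
Step 12: insert uby at [3, 14, 15, 16, 17] -> counters=[0,3,3,2,0,0,0,1,3,2,4,0,0,1,3,3,4,1]
Final counters=[0,3,3,2,0,0,0,1,3,2,4,0,0,1,3,3,4,1] -> 12 nonzero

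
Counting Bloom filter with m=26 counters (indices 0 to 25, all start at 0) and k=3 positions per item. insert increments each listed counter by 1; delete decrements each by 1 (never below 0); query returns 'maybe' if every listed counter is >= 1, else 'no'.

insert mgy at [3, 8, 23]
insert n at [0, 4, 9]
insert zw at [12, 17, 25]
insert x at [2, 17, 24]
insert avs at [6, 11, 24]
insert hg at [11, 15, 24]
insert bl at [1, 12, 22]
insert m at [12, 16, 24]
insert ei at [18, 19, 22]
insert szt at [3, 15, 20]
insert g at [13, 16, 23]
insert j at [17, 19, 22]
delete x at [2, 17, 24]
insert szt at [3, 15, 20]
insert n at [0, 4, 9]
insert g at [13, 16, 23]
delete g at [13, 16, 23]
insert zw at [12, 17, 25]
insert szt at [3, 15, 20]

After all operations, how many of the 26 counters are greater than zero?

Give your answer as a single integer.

Step 1: insert mgy at [3, 8, 23] -> counters=[0,0,0,1,0,0,0,0,1,0,0,0,0,0,0,0,0,0,0,0,0,0,0,1,0,0]
Step 2: insert n at [0, 4, 9] -> counters=[1,0,0,1,1,0,0,0,1,1,0,0,0,0,0,0,0,0,0,0,0,0,0,1,0,0]
Step 3: insert zw at [12, 17, 25] -> counters=[1,0,0,1,1,0,0,0,1,1,0,0,1,0,0,0,0,1,0,0,0,0,0,1,0,1]
Step 4: insert x at [2, 17, 24] -> counters=[1,0,1,1,1,0,0,0,1,1,0,0,1,0,0,0,0,2,0,0,0,0,0,1,1,1]
Step 5: insert avs at [6, 11, 24] -> counters=[1,0,1,1,1,0,1,0,1,1,0,1,1,0,0,0,0,2,0,0,0,0,0,1,2,1]
Step 6: insert hg at [11, 15, 24] -> counters=[1,0,1,1,1,0,1,0,1,1,0,2,1,0,0,1,0,2,0,0,0,0,0,1,3,1]
Step 7: insert bl at [1, 12, 22] -> counters=[1,1,1,1,1,0,1,0,1,1,0,2,2,0,0,1,0,2,0,0,0,0,1,1,3,1]
Step 8: insert m at [12, 16, 24] -> counters=[1,1,1,1,1,0,1,0,1,1,0,2,3,0,0,1,1,2,0,0,0,0,1,1,4,1]
Step 9: insert ei at [18, 19, 22] -> counters=[1,1,1,1,1,0,1,0,1,1,0,2,3,0,0,1,1,2,1,1,0,0,2,1,4,1]
Step 10: insert szt at [3, 15, 20] -> counters=[1,1,1,2,1,0,1,0,1,1,0,2,3,0,0,2,1,2,1,1,1,0,2,1,4,1]
Step 11: insert g at [13, 16, 23] -> counters=[1,1,1,2,1,0,1,0,1,1,0,2,3,1,0,2,2,2,1,1,1,0,2,2,4,1]
Step 12: insert j at [17, 19, 22] -> counters=[1,1,1,2,1,0,1,0,1,1,0,2,3,1,0,2,2,3,1,2,1,0,3,2,4,1]
Step 13: delete x at [2, 17, 24] -> counters=[1,1,0,2,1,0,1,0,1,1,0,2,3,1,0,2,2,2,1,2,1,0,3,2,3,1]
Step 14: insert szt at [3, 15, 20] -> counters=[1,1,0,3,1,0,1,0,1,1,0,2,3,1,0,3,2,2,1,2,2,0,3,2,3,1]
Step 15: insert n at [0, 4, 9] -> counters=[2,1,0,3,2,0,1,0,1,2,0,2,3,1,0,3,2,2,1,2,2,0,3,2,3,1]
Step 16: insert g at [13, 16, 23] -> counters=[2,1,0,3,2,0,1,0,1,2,0,2,3,2,0,3,3,2,1,2,2,0,3,3,3,1]
Step 17: delete g at [13, 16, 23] -> counters=[2,1,0,3,2,0,1,0,1,2,0,2,3,1,0,3,2,2,1,2,2,0,3,2,3,1]
Step 18: insert zw at [12, 17, 25] -> counters=[2,1,0,3,2,0,1,0,1,2,0,2,4,1,0,3,2,3,1,2,2,0,3,2,3,2]
Step 19: insert szt at [3, 15, 20] -> counters=[2,1,0,4,2,0,1,0,1,2,0,2,4,1,0,4,2,3,1,2,3,0,3,2,3,2]
Final counters=[2,1,0,4,2,0,1,0,1,2,0,2,4,1,0,4,2,3,1,2,3,0,3,2,3,2] -> 20 nonzero

Answer: 20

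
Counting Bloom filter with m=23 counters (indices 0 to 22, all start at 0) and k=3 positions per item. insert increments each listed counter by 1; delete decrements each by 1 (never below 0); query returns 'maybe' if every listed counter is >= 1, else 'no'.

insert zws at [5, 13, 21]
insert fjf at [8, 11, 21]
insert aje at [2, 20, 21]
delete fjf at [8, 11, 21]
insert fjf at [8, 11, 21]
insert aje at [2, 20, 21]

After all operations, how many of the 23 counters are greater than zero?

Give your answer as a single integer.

Answer: 7

Derivation:
Step 1: insert zws at [5, 13, 21] -> counters=[0,0,0,0,0,1,0,0,0,0,0,0,0,1,0,0,0,0,0,0,0,1,0]
Step 2: insert fjf at [8, 11, 21] -> counters=[0,0,0,0,0,1,0,0,1,0,0,1,0,1,0,0,0,0,0,0,0,2,0]
Step 3: insert aje at [2, 20, 21] -> counters=[0,0,1,0,0,1,0,0,1,0,0,1,0,1,0,0,0,0,0,0,1,3,0]
Step 4: delete fjf at [8, 11, 21] -> counters=[0,0,1,0,0,1,0,0,0,0,0,0,0,1,0,0,0,0,0,0,1,2,0]
Step 5: insert fjf at [8, 11, 21] -> counters=[0,0,1,0,0,1,0,0,1,0,0,1,0,1,0,0,0,0,0,0,1,3,0]
Step 6: insert aje at [2, 20, 21] -> counters=[0,0,2,0,0,1,0,0,1,0,0,1,0,1,0,0,0,0,0,0,2,4,0]
Final counters=[0,0,2,0,0,1,0,0,1,0,0,1,0,1,0,0,0,0,0,0,2,4,0] -> 7 nonzero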